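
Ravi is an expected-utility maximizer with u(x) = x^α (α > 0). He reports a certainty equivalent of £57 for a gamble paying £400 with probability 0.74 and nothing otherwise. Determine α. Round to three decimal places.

EU(lottery) = 0.74·400^α + 0.26·0 = 0.74·400^α.
Equating: 57^α = 0.74·400^α, i.e. 0.1425^α = 0.74.
Taking logs: α·ln(57/400) = ln(0.74), so α = -0.301105 / -1.948413 ≈ 0.155.

α ≈ 0.155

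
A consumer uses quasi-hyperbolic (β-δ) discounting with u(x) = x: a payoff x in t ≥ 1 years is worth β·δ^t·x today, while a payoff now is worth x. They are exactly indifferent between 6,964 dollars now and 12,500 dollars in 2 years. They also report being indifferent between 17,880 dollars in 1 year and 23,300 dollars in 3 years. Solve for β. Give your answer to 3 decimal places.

β ≈ 0.726

Both payoffs in the second observation are in the future, so β drops out: δ^1·17880 = δ^3·23300 ⇒ δ^2 = 17880/23300 = 0.76738, so δ = 0.87600.
Substituting δ into 6964 = β·δ^2·12500: β = 6964/(9592.275) ≈ 0.726.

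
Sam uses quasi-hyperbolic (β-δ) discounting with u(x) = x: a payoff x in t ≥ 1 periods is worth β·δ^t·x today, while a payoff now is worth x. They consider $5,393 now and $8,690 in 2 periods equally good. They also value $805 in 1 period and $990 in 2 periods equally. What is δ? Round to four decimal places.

δ ≈ 0.8131

Both payoffs in the second observation are in the future, so β drops out: δ^1·805 = δ^2·990 ⇒ δ = 805/990 = 0.81313.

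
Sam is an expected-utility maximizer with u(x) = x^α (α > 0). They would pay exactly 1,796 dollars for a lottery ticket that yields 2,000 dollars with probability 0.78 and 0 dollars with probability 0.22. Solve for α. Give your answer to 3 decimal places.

The lottery's expected utility is 0.78·u(2000) + 0.22·u(0) = 0.78·2000^α (since u(0) = 0 for α > 0).
Setting u(1796) equal to that: 1796^α = 0.78·2000^α ⇒ (1796/2000)^α = 0.78.
Take logs: α = ln 0.78 / ln(1796/2000) ≈ 2.30944.

α ≈ 2.309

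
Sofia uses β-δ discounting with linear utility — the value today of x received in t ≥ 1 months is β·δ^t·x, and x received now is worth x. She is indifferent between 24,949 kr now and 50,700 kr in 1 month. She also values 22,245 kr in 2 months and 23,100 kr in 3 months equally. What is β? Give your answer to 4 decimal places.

β ≈ 0.5110

The second indifference involves only future payoffs, so β cancels: β·δ^2·22245 = β·δ^3·23100, giving δ = 22245/23100 = 0.96299.
The first indifference: 24949 = β·δ·50700, so β = 24949/(δ·50700) = 24949/(0.96299·50700) ≈ 0.5110.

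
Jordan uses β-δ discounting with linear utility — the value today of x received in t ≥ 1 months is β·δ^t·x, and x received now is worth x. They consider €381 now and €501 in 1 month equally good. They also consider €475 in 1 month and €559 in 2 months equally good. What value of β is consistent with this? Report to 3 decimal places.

The second indifference involves only future payoffs, so β cancels: β·δ^1·475 = β·δ^2·559, giving δ = 475/559 = 0.84973.
Substituting δ into 381 = β·δ·501: β = 381/(425.716) ≈ 0.895.

β ≈ 0.895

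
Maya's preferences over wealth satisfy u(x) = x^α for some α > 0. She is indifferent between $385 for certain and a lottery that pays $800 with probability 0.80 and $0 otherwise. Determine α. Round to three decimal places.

α ≈ 0.305

Since u(0) = 0, the lottery's EU is 0.80·800^α.
Indifference: 385^α = 0.80·800^α, so (385/800)^α = 0.80.
Taking logs: α·ln(385/800) = ln(0.80), so α = -0.223144 / -0.731368 ≈ 0.305.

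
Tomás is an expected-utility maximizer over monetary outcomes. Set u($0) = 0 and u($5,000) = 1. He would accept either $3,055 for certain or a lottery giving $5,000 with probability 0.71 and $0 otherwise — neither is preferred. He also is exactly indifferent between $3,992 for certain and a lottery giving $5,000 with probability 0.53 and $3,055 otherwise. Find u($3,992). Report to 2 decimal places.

0.86

First, u($3,055) = 0.71·u($5,000) + 0.29·u($0) = 0.71.
Chaining: u($3,992) = 0.53·1.00 + 0.47·0.71 = 0.8637.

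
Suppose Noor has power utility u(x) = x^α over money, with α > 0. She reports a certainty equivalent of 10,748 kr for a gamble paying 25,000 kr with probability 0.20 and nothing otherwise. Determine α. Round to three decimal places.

α ≈ 1.907

The lottery's expected utility is 0.20·u(25000) + 0.80·u(0) = 0.20·25000^α (since u(0) = 0 for α > 0).
Setting u(10748) equal to that: 10748^α = 0.20·25000^α ⇒ (10748/25000)^α = 0.20.
α = ln(0.20) / ln(10748/25000) = -1.609438/-0.844156 ≈ 1.907.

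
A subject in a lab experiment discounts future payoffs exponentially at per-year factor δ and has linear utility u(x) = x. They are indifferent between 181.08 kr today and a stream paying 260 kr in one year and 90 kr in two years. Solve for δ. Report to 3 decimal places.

δ ≈ 0.580

The stream is worth 260δ + 90δ² today, so 260δ + 90δ² = 181.08.
That is, 90δ² + 260δ − 181.08 = 0, a quadratic in δ.
δ = (−260 + √(260² + 4·90·181.08)) / (2·90) = (−260 + √132788.80) / 180 ≈ 0.580.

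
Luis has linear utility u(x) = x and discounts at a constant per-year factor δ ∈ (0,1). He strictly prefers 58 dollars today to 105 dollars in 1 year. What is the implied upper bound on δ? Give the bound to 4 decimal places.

Under u(x) = x this choice says 58 > δ·105.
Dividing through by 105 gives δ < 0.55238.

δ < 0.5524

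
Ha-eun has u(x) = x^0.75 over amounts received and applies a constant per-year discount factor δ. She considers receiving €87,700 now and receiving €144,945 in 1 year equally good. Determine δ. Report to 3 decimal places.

Equating discounted utilities: u(87700) = δ·u(144945) ⇒ δ = u(87700)/u(144945).
With u(x) = x^0.75: δ = 87700^0.75/144945^0.75 = (87700/144945)^0.75 = 0.68604.

δ ≈ 0.686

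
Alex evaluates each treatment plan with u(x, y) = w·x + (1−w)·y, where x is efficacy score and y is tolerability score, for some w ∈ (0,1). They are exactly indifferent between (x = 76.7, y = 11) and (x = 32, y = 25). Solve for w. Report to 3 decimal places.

w = 0.239

Indifference: w·76.7 + (1−w)·11 = w·32 + (1−w)·25.
Rearranging, 44.7·w − 14·(1−w) = 0.
So w/(1−w) = 14/44.7 = 0.3132, giving w = 14/(44.7+14) = 0.239.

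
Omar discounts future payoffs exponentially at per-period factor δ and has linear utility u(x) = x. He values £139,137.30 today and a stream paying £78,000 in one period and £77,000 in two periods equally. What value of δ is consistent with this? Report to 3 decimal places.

δ ≈ 0.930

Equating present values: 139137.30 = 78000δ + 77000δ².
That is, 77000δ² + 78000δ − 139137.30 = 0, a quadratic in δ.
By the quadratic formula (taking the positive root), δ = (−78000 + √48938288400.00) / 154000 ≈ 0.930.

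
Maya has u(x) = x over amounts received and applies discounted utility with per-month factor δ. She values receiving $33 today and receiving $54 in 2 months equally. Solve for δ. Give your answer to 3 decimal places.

δ ≈ 0.782

The payoff in 2 months is discounted by δ^2, so u(33) = δ^2·u(54) and δ^2 = u(33)/u(54).
With u(x) = x: δ^2 = 33/54 = 0.61111.
Hence δ = (0.61111)^(1/2) = 0.78174.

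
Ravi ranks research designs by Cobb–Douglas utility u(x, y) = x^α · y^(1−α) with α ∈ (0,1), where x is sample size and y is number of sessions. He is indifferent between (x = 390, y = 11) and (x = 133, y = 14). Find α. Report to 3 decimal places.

α ≈ 0.183

Indifference: 390^α · 11^(1−α) = 133^α · 14^(1−α).
Taking logs: α·ln 390 + (1−α)·ln 11 = α·ln 133 + (1−α)·ln 14, i.e. α·1.075798 = (1−α)·0.241162.
With A = 1.075798 and B = 0.241162: α·A = (1−α)·B, so α = B/(A+B) = 0.241162/1.316960 ≈ 0.183.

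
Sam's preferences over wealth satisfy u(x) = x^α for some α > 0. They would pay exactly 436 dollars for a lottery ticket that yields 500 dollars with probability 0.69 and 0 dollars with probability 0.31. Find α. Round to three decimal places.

α ≈ 2.709

EU(lottery) = 0.69·500^α + 0.31·0 = 0.69·500^α.
Indifference: 436^α = 0.69·500^α, so (436/500)^α = 0.69.
Take logs: α = ln 0.69 / ln(436/500) ≈ 2.70917.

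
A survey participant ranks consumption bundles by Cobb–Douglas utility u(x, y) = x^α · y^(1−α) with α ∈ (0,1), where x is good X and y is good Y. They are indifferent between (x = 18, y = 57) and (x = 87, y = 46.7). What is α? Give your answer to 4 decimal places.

Indifference: 18^α · 57^(1−α) = 87^α · 46.7^(1−α).
(18/87)^α = (46.7/57)^(1−α); take logs: α·ln(18/87) = (1−α)·ln(46.7/57), i.e. α·-1.5755364 = (1−α)·-0.1993071.
So α/(1−α) = (-0.1993071)/(-1.5755364) = 0.1265011, and α = 0.1265011/1.1265011 ≈ 0.1123.

α ≈ 0.1123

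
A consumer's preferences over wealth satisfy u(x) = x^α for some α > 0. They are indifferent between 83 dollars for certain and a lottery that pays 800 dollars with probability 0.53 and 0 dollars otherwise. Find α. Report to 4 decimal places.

The lottery's expected utility is 0.53·u(800) + 0.47·u(0) = 0.53·800^α (since u(0) = 0 for α > 0).
Equating: 83^α = 0.53·800^α, i.e. 0.1037^α = 0.53.
Taking logs: α·ln(83/800) = ln(0.53), so α = -0.6348783 / -2.2657711 ≈ 0.2802.

α ≈ 0.2802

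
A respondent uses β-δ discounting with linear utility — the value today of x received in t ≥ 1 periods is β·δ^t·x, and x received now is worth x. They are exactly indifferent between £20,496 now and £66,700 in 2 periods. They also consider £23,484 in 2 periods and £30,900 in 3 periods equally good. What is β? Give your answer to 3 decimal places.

β ≈ 0.532

Both payoffs in the second observation are in the future, so β drops out: δ^2·23484 = δ^3·30900 ⇒ δ = 23484/30900 = 0.76000.
The first indifference: 20496 = β·δ^2·66700, so β = 20496/(δ^2·66700) = 20496/(0.57760·66700) ≈ 0.532.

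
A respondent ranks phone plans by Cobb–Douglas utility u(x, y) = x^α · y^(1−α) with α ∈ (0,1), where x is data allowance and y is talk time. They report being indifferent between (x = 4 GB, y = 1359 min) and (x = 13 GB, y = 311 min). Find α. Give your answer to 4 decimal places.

α ≈ 0.5558

The Cobb–Douglas utilities coincide, so 4^α·1359^(1−α) = 13^α·311^(1−α).
(4/13)^α = (311/1359)^(1−α); take logs: α·ln(4/13) = (1−α)·ln(311/1359), i.e. α·-1.1786550 = (1−α)·-1.4747115.
Thus α·(-2.6533665) = -1.4747115, so α = -1.4747115/-2.6533665 ≈ 0.5558.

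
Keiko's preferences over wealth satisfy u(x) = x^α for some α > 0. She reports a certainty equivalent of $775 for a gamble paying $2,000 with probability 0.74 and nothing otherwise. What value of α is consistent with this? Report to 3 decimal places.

Since u(0) = 0, the lottery's EU is 0.74·2000^α.
Equating: 775^α = 0.74·2000^α, i.e. 0.3875^α = 0.74.
Taking logs: α·ln(775/2000) = ln(0.74), so α = -0.301105 / -0.948039 ≈ 0.318.

α ≈ 0.318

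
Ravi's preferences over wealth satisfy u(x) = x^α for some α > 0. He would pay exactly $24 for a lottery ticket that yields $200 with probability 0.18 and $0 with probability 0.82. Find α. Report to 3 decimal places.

The lottery's expected utility is 0.18·u(200) + 0.82·u(0) = 0.18·200^α (since u(0) = 0 for α > 0).
Equating: 24^α = 0.18·200^α, i.e. 0.1200^α = 0.18.
α = ln(0.18) / ln(24/200) = -1.714798/-2.120264 ≈ 0.809.

α ≈ 0.809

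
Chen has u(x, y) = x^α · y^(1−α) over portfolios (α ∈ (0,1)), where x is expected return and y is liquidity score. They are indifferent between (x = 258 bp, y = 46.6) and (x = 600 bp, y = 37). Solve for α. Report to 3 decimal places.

α ≈ 0.215

Set the two utilities equal: 258^α·46.6^(1−α) = 600^α·37^(1−α).
Rearrange to (258/600)^α = (37/46.6)^(1−α) and take logs: α·-0.843970 = (1−α)·-0.230683.
With A = -0.843970 and B = -0.230683: α·A = (1−α)·B, so α = B/(A+B) = -0.230683/-1.074653 ≈ 0.215.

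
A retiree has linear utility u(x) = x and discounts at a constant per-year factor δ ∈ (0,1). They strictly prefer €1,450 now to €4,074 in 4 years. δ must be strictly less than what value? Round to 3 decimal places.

The preference means 1450 > δ^4·4074.
Hence δ^4 < 1450/4074 = 0.35592, and x ↦ x^(1/4) is increasing on (0,∞).
δ < 0.35592^(1/4) = 0.772.

δ < 0.772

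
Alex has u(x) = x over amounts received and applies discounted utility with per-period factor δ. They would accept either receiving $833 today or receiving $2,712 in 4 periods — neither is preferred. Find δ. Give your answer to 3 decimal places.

Indifference means u(833) = δ^4 · u(2712), so δ^4 = u(833)/u(2712).
With u(x) = x: δ^4 = 833/2712 = 0.30715.
Hence δ = (0.30715)^(1/4) = 0.74446.

δ ≈ 0.744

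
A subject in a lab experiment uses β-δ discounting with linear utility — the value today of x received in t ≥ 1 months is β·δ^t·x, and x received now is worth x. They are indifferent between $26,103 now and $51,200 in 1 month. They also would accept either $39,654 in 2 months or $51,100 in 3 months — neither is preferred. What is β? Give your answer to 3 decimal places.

β ≈ 0.657

Both payoffs in the second observation are in the future, so β drops out: δ^2·39654 = δ^3·51100 ⇒ δ = 39654/51100 = 0.77601.
Now use the now-vs-future pair: 26103 = β·δ·51200 gives β = 26103/(0.77601·51200) ≈ 0.657.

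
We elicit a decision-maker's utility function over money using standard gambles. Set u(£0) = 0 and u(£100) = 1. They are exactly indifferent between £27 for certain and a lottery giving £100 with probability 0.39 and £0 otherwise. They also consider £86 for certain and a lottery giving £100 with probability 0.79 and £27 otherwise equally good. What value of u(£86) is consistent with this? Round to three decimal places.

0.872

From the first indifference, u(£27) = 0.39·u(£100) + 0.61·u(£0) = 0.39·1 + 0.61·0 = 0.39.
Chaining: u(£86) = 0.79·1.00 + 0.21·0.39 = 0.8719.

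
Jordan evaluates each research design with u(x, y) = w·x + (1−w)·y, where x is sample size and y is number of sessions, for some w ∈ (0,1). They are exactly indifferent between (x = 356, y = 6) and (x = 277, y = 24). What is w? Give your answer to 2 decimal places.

Indifference: w·356 + (1−w)·6 = w·277 + (1−w)·24.
w·(356−277) = (1−w)·(24−6), i.e. w·79 = (1−w)·18.
Hence w = 18/(79+18) = 18/97 = 0.19.

w = 0.19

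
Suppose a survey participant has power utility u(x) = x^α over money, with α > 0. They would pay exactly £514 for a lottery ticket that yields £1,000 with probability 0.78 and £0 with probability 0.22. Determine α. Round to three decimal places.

α ≈ 0.373

The lottery's expected utility is 0.78·u(1000) + 0.22·u(0) = 0.78·1000^α (since u(0) = 0 for α > 0).
Indifference: 514^α = 0.78·1000^α, so (514/1000)^α = 0.78.
α = ln(0.78) / ln(514/1000) = -0.248461/-0.665532 ≈ 0.373.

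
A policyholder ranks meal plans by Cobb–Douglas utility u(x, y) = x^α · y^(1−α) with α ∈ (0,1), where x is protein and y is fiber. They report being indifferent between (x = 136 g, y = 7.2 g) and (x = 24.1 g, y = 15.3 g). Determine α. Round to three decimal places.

α ≈ 0.303

Set the two utilities equal: 136^α·7.2^(1−α) = 24.1^α·15.3^(1−α).
Rearrange to (136/24.1)^α = (15.3/7.2)^(1−α) and take logs: α·1.730443 = (1−α)·0.753772.
So α/(1−α) = (0.753772)/(1.730443) = 0.435595, and α = 0.435595/1.435595 ≈ 0.303.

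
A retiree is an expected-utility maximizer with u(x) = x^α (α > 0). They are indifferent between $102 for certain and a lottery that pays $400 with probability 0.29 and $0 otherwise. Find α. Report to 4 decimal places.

α ≈ 0.9059

Since u(0) = 0, the lottery's EU is 0.29·400^α.
Equating: 102^α = 0.29·400^α, i.e. 0.2550^α = 0.29.
Taking logs: α·ln(102/400) = ln(0.29), so α = -1.2378744 / -1.3664917 ≈ 0.9059.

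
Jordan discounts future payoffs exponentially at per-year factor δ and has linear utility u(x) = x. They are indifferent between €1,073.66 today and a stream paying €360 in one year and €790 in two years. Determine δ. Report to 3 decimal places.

δ ≈ 0.960

The stream is worth 360δ + 790δ² today, so 360δ + 790δ² = 1073.66.
That is, 790δ² + 360δ − 1073.66 = 0, a quadratic in δ.
δ = (−360 + √(360² + 4·790·1073.66)) / (2·790) = (−360 + √3522365.60) / 1580 ≈ 0.960.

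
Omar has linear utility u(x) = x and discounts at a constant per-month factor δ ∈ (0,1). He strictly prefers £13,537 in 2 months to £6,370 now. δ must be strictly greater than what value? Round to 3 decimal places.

Under u(x) = x this choice says 6370 < δ^2·13537.
Dividing by 13537: δ^2 > 0.47056. Both sides are positive, so the square root keeps the direction.
δ > (6370/13537)^(1/2) ≈ 0.686.

δ > 0.686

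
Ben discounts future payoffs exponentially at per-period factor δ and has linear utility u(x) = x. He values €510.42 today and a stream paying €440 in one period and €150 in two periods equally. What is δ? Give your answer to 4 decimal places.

δ ≈ 0.8900

Present value of the stream is 440·δ + 150·δ². Indifference gives 440δ + 150δ² = 510.42.
That is, 150δ² + 440δ − 510.42 = 0, a quadratic in δ.
By the quadratic formula (taking the positive root), δ = (−440 + √499852.00) / 300 ≈ 0.8900.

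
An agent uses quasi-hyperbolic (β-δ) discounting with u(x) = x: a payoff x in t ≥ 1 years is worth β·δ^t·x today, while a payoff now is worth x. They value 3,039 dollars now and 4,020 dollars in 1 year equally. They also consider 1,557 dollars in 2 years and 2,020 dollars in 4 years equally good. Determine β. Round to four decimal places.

β ≈ 0.8611

Both payoffs in the second observation are in the future, so β drops out: δ^2·1557 = δ^4·2020 ⇒ δ^2 = 1557/2020 = 0.77079, so δ = 0.87795.
Substituting δ into 3039 = β·δ·4020: β = 3039/(3529.350) ≈ 0.8611.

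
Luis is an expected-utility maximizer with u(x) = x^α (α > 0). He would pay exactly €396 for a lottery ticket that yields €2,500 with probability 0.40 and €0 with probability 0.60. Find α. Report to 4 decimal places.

Since u(0) = 0, the lottery's EU is 0.40·2500^α.
Indifference: 396^α = 0.40·2500^α, so (396/2500)^α = 0.40.
Taking logs: α·ln(396/2500) = ln(0.40), so α = -0.9162907 / -1.8426318 ≈ 0.4973.

α ≈ 0.4973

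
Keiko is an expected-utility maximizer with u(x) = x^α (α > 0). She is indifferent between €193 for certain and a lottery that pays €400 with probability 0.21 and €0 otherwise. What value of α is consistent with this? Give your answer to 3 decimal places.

EU(lottery) = 0.21·400^α + 0.79·0 = 0.21·400^α.
Equating: 193^α = 0.21·400^α, i.e. 0.4825^α = 0.21.
Take logs: α = ln 0.21 / ln(193/400) ≈ 2.14147.

α ≈ 2.141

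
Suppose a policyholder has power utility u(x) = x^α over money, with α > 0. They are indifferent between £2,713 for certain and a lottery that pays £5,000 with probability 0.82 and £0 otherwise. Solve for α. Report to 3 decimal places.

Since u(0) = 0, the lottery's EU is 0.82·5000^α.
Equating: 2713^α = 0.82·5000^α, i.e. 0.5426^α = 0.82.
Taking logs: α·ln(2713/5000) = ln(0.82), so α = -0.198451 / -0.611383 ≈ 0.325.

α ≈ 0.325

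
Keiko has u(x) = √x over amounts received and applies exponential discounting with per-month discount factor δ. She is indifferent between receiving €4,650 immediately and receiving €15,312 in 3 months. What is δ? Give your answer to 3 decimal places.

δ ≈ 0.820

The payoff in 3 months is discounted by δ^3, so u(4650) = δ^3·u(15312) and δ^3 = u(4650)/u(15312).
With u(x) = √x: δ^3 = √4650/√15312 = √(4650/15312) = 0.55107.
Taking the cube root: δ = 0.55107^(1/3) ≈ 0.820.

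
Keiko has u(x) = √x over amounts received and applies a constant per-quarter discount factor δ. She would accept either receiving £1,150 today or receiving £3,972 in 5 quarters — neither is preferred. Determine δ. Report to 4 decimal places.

Equating discounted utilities: u(1150) = δ^5·u(3972) ⇒ δ^5 = u(1150)/u(3972).
With u(x) = √x: δ^5 = √1150/√3972 = √(1150/3972) = 0.53808.
So δ = 0.53808^(1/5) ≈ 0.8834.

δ ≈ 0.8834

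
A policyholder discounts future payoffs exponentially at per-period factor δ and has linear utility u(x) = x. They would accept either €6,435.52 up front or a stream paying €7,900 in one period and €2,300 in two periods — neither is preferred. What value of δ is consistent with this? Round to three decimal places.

Equating present values: 6435.52 = 7900δ + 2300δ².
Rearranged: 2300δ² + 7900δ − 6435.52 = 0.
The positive root is δ = [−7900 + √(7900² + 4·2300·6435.52)] / (2·2300) = (−7900 + 11028.000)/4600 ≈ 0.680.

δ ≈ 0.680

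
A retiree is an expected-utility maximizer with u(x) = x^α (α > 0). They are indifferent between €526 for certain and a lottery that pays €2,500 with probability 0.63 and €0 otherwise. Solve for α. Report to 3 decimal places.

EU(lottery) = 0.63·2500^α + 0.37·0 = 0.63·2500^α.
Equating: 526^α = 0.63·2500^α, i.e. 0.2104^α = 0.63.
Take logs: α = ln 0.63 / ln(526/2500) ≈ 0.29642.

α ≈ 0.296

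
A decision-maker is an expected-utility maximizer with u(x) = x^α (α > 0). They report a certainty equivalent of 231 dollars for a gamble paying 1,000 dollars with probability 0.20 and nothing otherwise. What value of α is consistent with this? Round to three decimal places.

α ≈ 1.098

Since u(0) = 0, the lottery's EU is 0.20·1000^α.
Setting u(231) equal to that: 231^α = 0.20·1000^α ⇒ (231/1000)^α = 0.20.
Take logs: α = ln 0.20 / ln(231/1000) ≈ 1.09834.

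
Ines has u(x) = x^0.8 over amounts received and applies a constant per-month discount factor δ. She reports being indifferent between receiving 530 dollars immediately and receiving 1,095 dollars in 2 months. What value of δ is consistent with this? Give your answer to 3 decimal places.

δ ≈ 0.748

Indifference means u(530) = δ^2 · u(1095), so δ^2 = u(530)/u(1095).
With u(x) = x^0.8: δ^2 = 530^0.8/1095^0.8 = (530/1095)^0.8 = 0.55962.
So δ = 0.55962^(1/2) ≈ 0.748.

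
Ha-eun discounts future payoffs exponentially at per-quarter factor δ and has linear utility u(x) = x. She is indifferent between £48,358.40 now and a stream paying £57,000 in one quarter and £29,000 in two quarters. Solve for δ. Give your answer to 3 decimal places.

δ ≈ 0.640

The stream is worth 57000δ + 29000δ² today, so 57000δ + 29000δ² = 48358.40.
That is, 29000δ² + 57000δ − 48358.40 = 0, a quadratic in δ.
δ = (−57000 + √(57000² + 4·29000·48358.40)) / (2·29000) = (−57000 + √8858574400.00) / 58000 ≈ 0.640.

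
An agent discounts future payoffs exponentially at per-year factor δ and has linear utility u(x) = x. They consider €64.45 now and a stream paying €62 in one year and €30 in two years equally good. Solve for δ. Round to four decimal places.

The stream is worth 62δ + 30δ² today, so 62δ + 30δ² = 64.45.
So 30δ² + 62δ − 64.45 = 0.
By the quadratic formula (taking the positive root), δ = (−62 + √11578.00) / 60 ≈ 0.7600.

δ ≈ 0.7600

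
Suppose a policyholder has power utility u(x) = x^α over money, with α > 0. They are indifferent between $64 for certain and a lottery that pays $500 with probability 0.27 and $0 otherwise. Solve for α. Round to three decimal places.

EU(lottery) = 0.27·500^α + 0.73·0 = 0.27·500^α.
Equating: 64^α = 0.27·500^α, i.e. 0.1280^α = 0.27.
Take logs: α = ln 0.27 / ln(64/500) ≈ 0.63692.

α ≈ 0.637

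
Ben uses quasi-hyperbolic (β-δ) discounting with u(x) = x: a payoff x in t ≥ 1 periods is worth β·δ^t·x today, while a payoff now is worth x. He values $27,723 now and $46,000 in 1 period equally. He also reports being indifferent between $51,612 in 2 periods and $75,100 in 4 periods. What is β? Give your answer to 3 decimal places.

β ≈ 0.727

From the later pair, β·δ^2·51612 = β·δ^4·75100; dividing through, δ^2 = 51612/75100 = 0.68724, so δ = 0.82900.
The first indifference: 27723 = β·δ·46000, so β = 27723/(δ·46000) = 27723/(0.82900·46000) ≈ 0.727.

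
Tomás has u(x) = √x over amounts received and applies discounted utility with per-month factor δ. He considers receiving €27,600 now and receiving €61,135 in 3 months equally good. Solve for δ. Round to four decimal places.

Indifference means u(27600) = δ^3 · u(61135), so δ^3 = u(27600)/u(61135).
Since u(x) = √x, δ^3 = √(27600/61135) = 0.67191.
So δ = 0.67191^(1/3) ≈ 0.8759.

δ ≈ 0.8759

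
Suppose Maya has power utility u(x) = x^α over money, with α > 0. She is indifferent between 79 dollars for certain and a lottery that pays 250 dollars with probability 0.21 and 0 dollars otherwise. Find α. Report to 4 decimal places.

EU(lottery) = 0.21·250^α + 0.79·0 = 0.21·250^α.
Setting u(79) equal to that: 79^α = 0.21·250^α ⇒ (79/250)^α = 0.21.
Take logs: α = ln 0.21 / ln(79/250) ≈ 1.354714.

α ≈ 1.3547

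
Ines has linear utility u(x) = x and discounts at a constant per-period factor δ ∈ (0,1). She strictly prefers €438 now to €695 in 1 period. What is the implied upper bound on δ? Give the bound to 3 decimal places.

δ < 0.630

The preference means 438 > δ·695.
So δ < 438/695 = 0.63022.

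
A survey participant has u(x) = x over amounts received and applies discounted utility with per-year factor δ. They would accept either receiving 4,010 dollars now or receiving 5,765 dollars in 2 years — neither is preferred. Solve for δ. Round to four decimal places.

The payoff in 2 years is discounted by δ^2, so u(4010) = δ^2·u(5765) and δ^2 = u(4010)/u(5765).
With u(x) = x: δ^2 = 4010/5765 = 0.69558.
Taking the square root: δ = 0.69558^(1/2) ≈ 0.8340.

δ ≈ 0.8340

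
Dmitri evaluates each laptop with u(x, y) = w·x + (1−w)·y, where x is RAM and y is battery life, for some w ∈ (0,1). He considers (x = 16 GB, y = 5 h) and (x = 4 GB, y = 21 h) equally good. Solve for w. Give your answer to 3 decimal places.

Indifference: w·16 + (1−w)·5 = w·4 + (1−w)·21.
Rearranging, 12·w − 16·(1−w) = 0.
So w/(1−w) = 16/12 = 1.3333, giving w = 16/(12+16) = 0.571.

w = 0.571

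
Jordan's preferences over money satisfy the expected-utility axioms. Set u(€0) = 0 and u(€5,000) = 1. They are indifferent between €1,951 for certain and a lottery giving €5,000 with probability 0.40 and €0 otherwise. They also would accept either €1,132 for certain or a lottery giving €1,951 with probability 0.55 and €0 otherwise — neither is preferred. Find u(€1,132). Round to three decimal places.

0.220

The first gamble pins u(€1,951): it must equal 0.40·1 + 0.60·0 = 0.40.
Then u(€1,132) = 0.55·u(€1,951) + 0.45·u(€0) = 0.55·0.40 + 0.45·0.00 = 0.2200.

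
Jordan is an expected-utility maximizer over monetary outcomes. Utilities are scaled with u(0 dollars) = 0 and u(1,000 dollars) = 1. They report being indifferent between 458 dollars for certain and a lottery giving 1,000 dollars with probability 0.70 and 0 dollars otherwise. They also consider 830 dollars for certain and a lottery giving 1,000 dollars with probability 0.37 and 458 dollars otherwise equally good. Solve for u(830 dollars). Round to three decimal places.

First, u(458 dollars) = 0.70·u(1,000 dollars) + 0.30·u(0 dollars) = 0.70.
Then u(830 dollars) = 0.37·u(1,000 dollars) + 0.63·u(458 dollars) = 0.37·1.00 + 0.63·0.70 = 0.8110.

0.811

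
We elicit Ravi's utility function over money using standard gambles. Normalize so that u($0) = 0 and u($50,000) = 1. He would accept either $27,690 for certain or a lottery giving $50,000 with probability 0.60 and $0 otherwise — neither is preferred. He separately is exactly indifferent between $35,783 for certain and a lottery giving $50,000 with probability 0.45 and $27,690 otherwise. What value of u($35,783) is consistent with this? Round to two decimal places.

0.78

From the first indifference, u($27,690) = 0.60·u($50,000) + 0.40·u($0) = 0.60·1 + 0.40·0 = 0.60.
Chaining: u($35,783) = 0.45·1.00 + 0.55·0.60 = 0.7800.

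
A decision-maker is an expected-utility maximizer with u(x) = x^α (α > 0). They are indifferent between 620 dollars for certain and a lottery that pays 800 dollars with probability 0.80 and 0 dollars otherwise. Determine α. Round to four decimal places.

The lottery's expected utility is 0.80·u(800) + 0.20·u(0) = 0.80·800^α (since u(0) = 0 for α > 0).
Indifference: 620^α = 0.80·800^α, so (620/800)^α = 0.80.
α = ln(0.80) / ln(620/800) = -0.2231436/-0.2548922 ≈ 0.8754.

α ≈ 0.8754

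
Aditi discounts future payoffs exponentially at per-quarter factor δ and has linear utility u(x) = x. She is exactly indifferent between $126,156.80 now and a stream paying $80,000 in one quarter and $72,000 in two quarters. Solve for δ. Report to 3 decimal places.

The stream is worth 80000δ + 72000δ² today, so 80000δ + 72000δ² = 126156.80.
So 72000δ² + 80000δ − 126156.80 = 0.
The positive root is δ = [−80000 + √(80000² + 4·72000·126156.80)] / (2·72000) = (−80000 + 206720.000)/144000 ≈ 0.880.

δ ≈ 0.880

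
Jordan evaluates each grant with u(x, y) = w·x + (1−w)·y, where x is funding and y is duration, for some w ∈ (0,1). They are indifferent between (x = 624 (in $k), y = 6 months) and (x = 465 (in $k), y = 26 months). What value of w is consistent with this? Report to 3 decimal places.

Equating utilities: w·624 + (1−w)·6 = w·465 + (1−w)·26.
Rearranging, 159·w − 20·(1−w) = 0.
Hence w = 20/(159+20) = 20/179 = 0.112.

w = 0.112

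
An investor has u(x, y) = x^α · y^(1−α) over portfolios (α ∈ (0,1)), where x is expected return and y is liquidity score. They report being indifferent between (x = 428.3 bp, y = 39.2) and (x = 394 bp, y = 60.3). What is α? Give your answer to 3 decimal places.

Indifference: 428.3^α · 39.2^(1−α) = 394^α · 60.3^(1−α).
Rearrange to (428.3/394)^α = (60.3/39.2)^(1−α) and take logs: α·0.083473 = (1−α)·0.430655.
Thus α·(0.514128) = 0.430655, so α = 0.430655/0.514128 ≈ 0.838.

α ≈ 0.838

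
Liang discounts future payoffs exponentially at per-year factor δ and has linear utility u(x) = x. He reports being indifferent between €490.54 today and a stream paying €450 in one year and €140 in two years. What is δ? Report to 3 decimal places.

δ ≈ 0.860

Equating present values: 490.54 = 450δ + 140δ².
So 140δ² + 450δ − 490.54 = 0.
The positive root is δ = [−450 + √(450² + 4·140·490.54)] / (2·140) = (−450 + 690.798)/280 ≈ 0.860.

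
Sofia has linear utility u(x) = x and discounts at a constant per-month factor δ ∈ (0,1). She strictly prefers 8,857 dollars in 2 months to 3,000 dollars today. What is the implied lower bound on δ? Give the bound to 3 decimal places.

The preference means 3000 < δ^2·8857.
Dividing by 8857: δ^2 > 0.33872. Both sides are positive, so the square root keeps the direction.
δ > 0.33872^(1/2) = 0.582.

δ > 0.582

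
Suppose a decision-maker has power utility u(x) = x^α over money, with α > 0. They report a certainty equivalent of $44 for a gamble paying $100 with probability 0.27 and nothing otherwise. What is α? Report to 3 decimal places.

α ≈ 1.595

Since u(0) = 0, the lottery's EU is 0.27·100^α.
Equating: 44^α = 0.27·100^α, i.e. 0.4400^α = 0.27.
Taking logs: α·ln(44/100) = ln(0.27), so α = -1.309333 / -0.820981 ≈ 1.595.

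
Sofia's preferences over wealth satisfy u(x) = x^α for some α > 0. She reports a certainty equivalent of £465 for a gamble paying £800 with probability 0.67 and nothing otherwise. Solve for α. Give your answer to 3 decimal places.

The lottery's expected utility is 0.67·u(800) + 0.33·u(0) = 0.67·800^α (since u(0) = 0 for α > 0).
Indifference: 465^α = 0.67·800^α, so (465/800)^α = 0.67.
α = ln(0.67) / ln(465/800) = -0.400478/-0.542574 ≈ 0.738.

α ≈ 0.738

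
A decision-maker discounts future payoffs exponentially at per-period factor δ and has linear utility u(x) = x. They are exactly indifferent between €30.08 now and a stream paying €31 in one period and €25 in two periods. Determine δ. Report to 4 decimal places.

δ ≈ 0.6400

Equating present values: 30.08 = 31δ + 25δ².
That is, 25δ² + 31δ − 30.08 = 0, a quadratic in δ.
By the quadratic formula (taking the positive root), δ = (−31 + √3969.00) / 50 ≈ 0.6400.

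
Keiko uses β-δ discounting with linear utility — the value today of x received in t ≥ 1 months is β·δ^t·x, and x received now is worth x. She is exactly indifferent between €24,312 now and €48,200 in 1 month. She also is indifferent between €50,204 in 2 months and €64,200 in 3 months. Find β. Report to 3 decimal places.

Both payoffs in the second observation are in the future, so β drops out: δ^2·50204 = δ^3·64200 ⇒ δ = 50204/64200 = 0.78199.
Now use the now-vs-future pair: 24312 = β·δ·48200 gives β = 24312/(0.78199·48200) ≈ 0.645.

β ≈ 0.645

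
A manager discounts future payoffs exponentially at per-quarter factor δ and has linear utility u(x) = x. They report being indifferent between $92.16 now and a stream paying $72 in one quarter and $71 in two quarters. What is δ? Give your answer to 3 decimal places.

δ ≈ 0.740

Equating present values: 92.16 = 72δ + 71δ².
That is, 71δ² + 72δ − 92.16 = 0, a quadratic in δ.
δ = (−72 + √(72² + 4·71·92.16)) / (2·71) = (−72 + √31357.44) / 142 ≈ 0.740.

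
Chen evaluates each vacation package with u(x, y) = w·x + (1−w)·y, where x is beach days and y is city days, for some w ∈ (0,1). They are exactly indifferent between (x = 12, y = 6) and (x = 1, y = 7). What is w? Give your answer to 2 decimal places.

w = 0.08

u(12,6) = u(1,7) means w·12 + (1−w)·6 = w·1 + (1−w)·7.
w·(12−1) = (1−w)·(7−6), i.e. w·11 = (1−w)·1.
Hence w = 1/(11+1) = 1/12 = 0.08.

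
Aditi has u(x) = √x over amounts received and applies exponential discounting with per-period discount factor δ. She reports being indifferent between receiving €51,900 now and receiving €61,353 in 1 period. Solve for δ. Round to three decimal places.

Indifference means u(51900) = δ · u(61353), so δ = u(51900)/u(61353).
With u(x) = √x: δ = √51900/√61353 = √(51900/61353) = 0.91974.

δ ≈ 0.920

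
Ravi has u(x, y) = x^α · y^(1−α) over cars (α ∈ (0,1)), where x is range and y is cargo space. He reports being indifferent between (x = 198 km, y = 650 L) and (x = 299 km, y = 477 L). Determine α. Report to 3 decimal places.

Set the two utilities equal: 198^α·650^(1−α) = 299^α·477^(1−α).
Taking logs: α·ln 198 + (1−α)·ln 650 = α·ln 299 + (1−α)·ln 477, i.e. α·-0.412177 = (1−α)·-0.309456.
Thus α·(-0.721633) = -0.309456, so α = -0.309456/-0.721633 ≈ 0.429.

α ≈ 0.429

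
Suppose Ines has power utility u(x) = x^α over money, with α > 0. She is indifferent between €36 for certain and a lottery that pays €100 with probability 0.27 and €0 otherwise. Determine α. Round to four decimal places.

α ≈ 1.2816

The lottery's expected utility is 0.27·u(100) + 0.73·u(0) = 0.27·100^α (since u(0) = 0 for α > 0).
Indifference: 36^α = 0.27·100^α, so (36/100)^α = 0.27.
Taking logs: α·ln(36/100) = ln(0.27), so α = -1.3093333 / -1.0216512 ≈ 1.2816.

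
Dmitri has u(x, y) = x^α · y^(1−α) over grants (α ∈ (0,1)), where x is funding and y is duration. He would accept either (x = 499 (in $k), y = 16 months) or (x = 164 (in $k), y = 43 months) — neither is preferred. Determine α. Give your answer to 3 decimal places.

α ≈ 0.470

Indifference: 499^α · 16^(1−α) = 164^α · 43^(1−α).
(499/164)^α = (43/16)^(1−α); take logs: α·ln(499/164) = (1−α)·ln(43/16), i.e. α·1.112740 = (1−α)·0.988611.
So α/(1−α) = (0.988611)/(1.112740) = 0.888447, and α = 0.888447/1.888447 ≈ 0.470.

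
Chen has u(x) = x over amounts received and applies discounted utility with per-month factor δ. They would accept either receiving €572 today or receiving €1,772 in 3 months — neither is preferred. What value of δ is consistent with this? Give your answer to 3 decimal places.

The payoff in 3 months is discounted by δ^3, so u(572) = δ^3·u(1772) and δ^3 = u(572)/u(1772).
With u(x) = x: δ^3 = 572/1772 = 0.32280.
Hence δ = (0.32280)^(1/3) = 0.68598.

δ ≈ 0.686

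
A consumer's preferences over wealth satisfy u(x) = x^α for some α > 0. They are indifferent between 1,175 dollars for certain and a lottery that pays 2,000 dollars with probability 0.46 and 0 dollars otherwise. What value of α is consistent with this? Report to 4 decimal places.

The lottery's expected utility is 0.46·u(2000) + 0.54·u(0) = 0.46·2000^α (since u(0) = 0 for α > 0).
Equating: 1175^α = 0.46·2000^α, i.e. 0.5875^α = 0.46.
α = ln(0.46) / ln(1175/2000) = -0.7765288/-0.5318790 ≈ 1.4600.

α ≈ 1.4600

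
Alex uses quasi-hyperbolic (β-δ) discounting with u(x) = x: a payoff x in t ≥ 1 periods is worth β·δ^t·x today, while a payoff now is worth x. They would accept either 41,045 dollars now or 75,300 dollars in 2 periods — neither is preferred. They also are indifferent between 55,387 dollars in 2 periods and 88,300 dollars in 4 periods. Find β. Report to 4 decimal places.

From the later pair, β·δ^2·55387 = β·δ^4·88300; dividing through, δ^2 = 55387/88300 = 0.62726, so δ = 0.79200.
Now use the now-vs-future pair: 41045 = β·δ^2·75300 gives β = 41045/(0.62726·75300) ≈ 0.8690.

β ≈ 0.8690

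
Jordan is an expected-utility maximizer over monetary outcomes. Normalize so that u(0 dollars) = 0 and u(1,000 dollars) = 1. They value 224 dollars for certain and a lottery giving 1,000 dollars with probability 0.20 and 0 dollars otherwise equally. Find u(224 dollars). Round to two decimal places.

The indifference gives u(224 dollars) = 0.20·u(1,000 dollars) + 0.80·u(0 dollars) = 0.20·1 + 0.80·0 = 0.20.

0.20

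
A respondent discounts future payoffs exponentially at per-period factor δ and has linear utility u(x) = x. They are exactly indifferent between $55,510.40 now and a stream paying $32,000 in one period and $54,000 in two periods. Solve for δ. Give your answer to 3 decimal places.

Equating present values: 55510.40 = 32000δ + 54000δ².
So 54000δ² + 32000δ − 55510.40 = 0.
By the quadratic formula (taking the positive root), δ = (−32000 + √13014246400.00) / 108000 ≈ 0.760.

δ ≈ 0.760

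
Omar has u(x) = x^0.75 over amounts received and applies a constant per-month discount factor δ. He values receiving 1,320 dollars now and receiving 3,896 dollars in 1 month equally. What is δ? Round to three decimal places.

Equating discounted utilities: u(1320) = δ·u(3896) ⇒ δ = u(1320)/u(3896).
Since u(x) = x^0.75, δ = (1320/3896)^0.75 = 0.33881^0.75 = 0.44409.

δ ≈ 0.444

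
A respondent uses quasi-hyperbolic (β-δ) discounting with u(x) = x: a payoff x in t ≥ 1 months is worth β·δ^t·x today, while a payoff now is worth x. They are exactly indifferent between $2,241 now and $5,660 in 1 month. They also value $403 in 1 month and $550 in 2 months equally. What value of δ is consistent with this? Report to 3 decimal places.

δ ≈ 0.733

The second indifference involves only future payoffs, so β cancels: β·δ^1·403 = β·δ^2·550, giving δ = 403/550 = 0.73273.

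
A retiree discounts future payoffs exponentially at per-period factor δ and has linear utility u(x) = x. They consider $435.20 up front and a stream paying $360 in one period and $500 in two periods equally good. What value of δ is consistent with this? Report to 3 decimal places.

Equating present values: 435.20 = 360δ + 500δ².
So 500δ² + 360δ − 435.20 = 0.
δ = (−360 + √(360² + 4·500·435.20)) / (2·500) = (−360 + √1000000.00) / 1000 ≈ 0.640.

δ ≈ 0.640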